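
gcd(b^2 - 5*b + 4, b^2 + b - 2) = b - 1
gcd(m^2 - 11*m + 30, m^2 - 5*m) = m - 5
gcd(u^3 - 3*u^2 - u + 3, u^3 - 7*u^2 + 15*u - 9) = u^2 - 4*u + 3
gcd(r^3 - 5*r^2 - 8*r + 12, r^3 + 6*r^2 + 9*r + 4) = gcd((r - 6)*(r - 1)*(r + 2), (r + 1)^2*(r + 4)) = 1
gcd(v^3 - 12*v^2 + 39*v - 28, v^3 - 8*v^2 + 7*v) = v^2 - 8*v + 7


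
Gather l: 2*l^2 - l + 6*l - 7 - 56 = 2*l^2 + 5*l - 63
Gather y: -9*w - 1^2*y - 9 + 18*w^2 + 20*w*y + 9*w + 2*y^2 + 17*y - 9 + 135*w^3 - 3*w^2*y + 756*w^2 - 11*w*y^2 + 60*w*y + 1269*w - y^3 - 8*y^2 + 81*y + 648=135*w^3 + 774*w^2 + 1269*w - y^3 + y^2*(-11*w - 6) + y*(-3*w^2 + 80*w + 97) + 630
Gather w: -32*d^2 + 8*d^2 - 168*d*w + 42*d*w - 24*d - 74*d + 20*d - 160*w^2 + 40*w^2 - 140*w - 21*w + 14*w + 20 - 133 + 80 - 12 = -24*d^2 - 78*d - 120*w^2 + w*(-126*d - 147) - 45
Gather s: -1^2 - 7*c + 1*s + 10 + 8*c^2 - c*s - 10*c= 8*c^2 - 17*c + s*(1 - c) + 9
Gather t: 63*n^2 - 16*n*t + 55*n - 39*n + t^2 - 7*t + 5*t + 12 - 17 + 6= 63*n^2 + 16*n + t^2 + t*(-16*n - 2) + 1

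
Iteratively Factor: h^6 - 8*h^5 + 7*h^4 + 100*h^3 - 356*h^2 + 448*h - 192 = (h - 2)*(h^5 - 6*h^4 - 5*h^3 + 90*h^2 - 176*h + 96) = (h - 4)*(h - 2)*(h^4 - 2*h^3 - 13*h^2 + 38*h - 24) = (h - 4)*(h - 2)^2*(h^3 - 13*h + 12) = (h - 4)*(h - 3)*(h - 2)^2*(h^2 + 3*h - 4) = (h - 4)*(h - 3)*(h - 2)^2*(h - 1)*(h + 4)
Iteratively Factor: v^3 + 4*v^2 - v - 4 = (v + 1)*(v^2 + 3*v - 4) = (v + 1)*(v + 4)*(v - 1)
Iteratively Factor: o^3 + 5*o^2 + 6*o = (o + 2)*(o^2 + 3*o) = o*(o + 2)*(o + 3)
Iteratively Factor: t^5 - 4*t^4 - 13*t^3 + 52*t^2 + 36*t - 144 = (t + 2)*(t^4 - 6*t^3 - t^2 + 54*t - 72) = (t - 2)*(t + 2)*(t^3 - 4*t^2 - 9*t + 36) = (t - 4)*(t - 2)*(t + 2)*(t^2 - 9) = (t - 4)*(t - 2)*(t + 2)*(t + 3)*(t - 3)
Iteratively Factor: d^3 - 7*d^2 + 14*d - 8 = (d - 1)*(d^2 - 6*d + 8) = (d - 4)*(d - 1)*(d - 2)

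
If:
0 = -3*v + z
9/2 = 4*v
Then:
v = 9/8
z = 27/8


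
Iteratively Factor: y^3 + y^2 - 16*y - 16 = (y - 4)*(y^2 + 5*y + 4) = (y - 4)*(y + 1)*(y + 4)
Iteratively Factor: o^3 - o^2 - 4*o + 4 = (o - 1)*(o^2 - 4) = (o - 1)*(o + 2)*(o - 2)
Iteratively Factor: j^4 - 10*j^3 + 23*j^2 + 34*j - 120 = (j - 3)*(j^3 - 7*j^2 + 2*j + 40) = (j - 4)*(j - 3)*(j^2 - 3*j - 10) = (j - 4)*(j - 3)*(j + 2)*(j - 5)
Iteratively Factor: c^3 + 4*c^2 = (c)*(c^2 + 4*c) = c^2*(c + 4)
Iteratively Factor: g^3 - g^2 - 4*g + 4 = (g + 2)*(g^2 - 3*g + 2) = (g - 1)*(g + 2)*(g - 2)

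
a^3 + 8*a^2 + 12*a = a*(a + 2)*(a + 6)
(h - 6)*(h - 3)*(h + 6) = h^3 - 3*h^2 - 36*h + 108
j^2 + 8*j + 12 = (j + 2)*(j + 6)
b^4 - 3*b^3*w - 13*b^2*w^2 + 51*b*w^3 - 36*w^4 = (b - 3*w)^2*(b - w)*(b + 4*w)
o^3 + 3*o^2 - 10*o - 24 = (o - 3)*(o + 2)*(o + 4)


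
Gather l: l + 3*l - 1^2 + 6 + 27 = 4*l + 32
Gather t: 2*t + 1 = 2*t + 1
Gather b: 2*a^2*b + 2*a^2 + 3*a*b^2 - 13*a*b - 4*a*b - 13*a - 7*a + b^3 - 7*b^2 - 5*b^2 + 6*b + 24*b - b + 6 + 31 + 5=2*a^2 - 20*a + b^3 + b^2*(3*a - 12) + b*(2*a^2 - 17*a + 29) + 42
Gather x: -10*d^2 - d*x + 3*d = -10*d^2 - d*x + 3*d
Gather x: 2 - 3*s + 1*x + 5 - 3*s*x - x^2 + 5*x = -3*s - x^2 + x*(6 - 3*s) + 7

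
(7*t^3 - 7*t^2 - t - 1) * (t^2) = 7*t^5 - 7*t^4 - t^3 - t^2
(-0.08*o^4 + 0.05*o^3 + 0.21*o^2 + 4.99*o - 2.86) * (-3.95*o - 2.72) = 0.316*o^5 + 0.0201*o^4 - 0.9655*o^3 - 20.2817*o^2 - 2.2758*o + 7.7792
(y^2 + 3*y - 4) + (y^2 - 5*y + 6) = 2*y^2 - 2*y + 2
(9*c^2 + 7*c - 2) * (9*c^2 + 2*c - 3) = 81*c^4 + 81*c^3 - 31*c^2 - 25*c + 6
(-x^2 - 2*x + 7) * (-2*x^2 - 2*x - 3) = 2*x^4 + 6*x^3 - 7*x^2 - 8*x - 21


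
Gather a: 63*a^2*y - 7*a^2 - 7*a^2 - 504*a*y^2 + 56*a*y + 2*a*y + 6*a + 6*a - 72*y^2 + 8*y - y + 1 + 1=a^2*(63*y - 14) + a*(-504*y^2 + 58*y + 12) - 72*y^2 + 7*y + 2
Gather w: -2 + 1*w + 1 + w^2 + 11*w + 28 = w^2 + 12*w + 27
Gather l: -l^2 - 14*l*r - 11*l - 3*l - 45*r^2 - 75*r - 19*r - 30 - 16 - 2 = -l^2 + l*(-14*r - 14) - 45*r^2 - 94*r - 48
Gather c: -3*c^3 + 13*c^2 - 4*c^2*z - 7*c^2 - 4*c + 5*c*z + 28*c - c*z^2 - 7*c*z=-3*c^3 + c^2*(6 - 4*z) + c*(-z^2 - 2*z + 24)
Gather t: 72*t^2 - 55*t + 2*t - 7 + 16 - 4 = 72*t^2 - 53*t + 5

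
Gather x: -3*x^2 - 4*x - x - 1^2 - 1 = -3*x^2 - 5*x - 2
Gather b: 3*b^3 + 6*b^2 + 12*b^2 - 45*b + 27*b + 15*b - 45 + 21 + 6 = 3*b^3 + 18*b^2 - 3*b - 18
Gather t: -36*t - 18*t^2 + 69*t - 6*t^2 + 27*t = -24*t^2 + 60*t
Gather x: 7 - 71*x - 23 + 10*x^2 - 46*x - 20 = 10*x^2 - 117*x - 36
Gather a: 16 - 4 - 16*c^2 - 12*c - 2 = -16*c^2 - 12*c + 10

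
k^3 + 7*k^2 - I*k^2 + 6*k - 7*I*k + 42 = (k + 7)*(k - 3*I)*(k + 2*I)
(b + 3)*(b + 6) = b^2 + 9*b + 18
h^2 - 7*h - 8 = (h - 8)*(h + 1)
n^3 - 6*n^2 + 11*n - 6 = (n - 3)*(n - 2)*(n - 1)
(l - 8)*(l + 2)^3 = l^4 - 2*l^3 - 36*l^2 - 88*l - 64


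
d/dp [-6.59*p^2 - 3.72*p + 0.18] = -13.18*p - 3.72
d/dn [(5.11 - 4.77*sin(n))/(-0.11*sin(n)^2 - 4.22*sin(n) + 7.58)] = (-0.5247*sin(n)^2 + 1.1242*sin(n) - 14.5924)*cos(n)/(0.0121*sin(n)^4 + 0.9284*sin(n)^3 + 16.1408*sin(n)^2 - 63.9752*sin(n) + 57.4564)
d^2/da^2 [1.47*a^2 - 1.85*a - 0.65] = 2.94000000000000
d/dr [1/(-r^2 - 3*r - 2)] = (2*r + 3)/(r^2 + 3*r + 2)^2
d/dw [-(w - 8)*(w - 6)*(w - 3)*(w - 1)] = -4*w^3 + 54*w^2 - 214*w + 234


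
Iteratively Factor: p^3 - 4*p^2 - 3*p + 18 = (p - 3)*(p^2 - p - 6) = (p - 3)*(p + 2)*(p - 3)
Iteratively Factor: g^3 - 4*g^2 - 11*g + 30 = (g - 2)*(g^2 - 2*g - 15) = (g - 2)*(g + 3)*(g - 5)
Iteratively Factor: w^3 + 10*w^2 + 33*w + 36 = (w + 3)*(w^2 + 7*w + 12) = (w + 3)*(w + 4)*(w + 3)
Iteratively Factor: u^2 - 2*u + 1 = (u - 1)*(u - 1)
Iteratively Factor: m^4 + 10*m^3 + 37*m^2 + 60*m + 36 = (m + 2)*(m^3 + 8*m^2 + 21*m + 18) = (m + 2)^2*(m^2 + 6*m + 9) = (m + 2)^2*(m + 3)*(m + 3)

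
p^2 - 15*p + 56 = (p - 8)*(p - 7)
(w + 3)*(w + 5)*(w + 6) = w^3 + 14*w^2 + 63*w + 90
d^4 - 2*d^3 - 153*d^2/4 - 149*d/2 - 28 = (d - 8)*(d + 1/2)*(d + 2)*(d + 7/2)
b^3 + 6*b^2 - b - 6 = (b - 1)*(b + 1)*(b + 6)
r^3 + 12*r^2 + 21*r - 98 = (r - 2)*(r + 7)^2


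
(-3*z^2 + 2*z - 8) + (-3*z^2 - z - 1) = -6*z^2 + z - 9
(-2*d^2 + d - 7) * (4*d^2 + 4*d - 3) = -8*d^4 - 4*d^3 - 18*d^2 - 31*d + 21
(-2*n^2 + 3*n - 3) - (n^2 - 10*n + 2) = -3*n^2 + 13*n - 5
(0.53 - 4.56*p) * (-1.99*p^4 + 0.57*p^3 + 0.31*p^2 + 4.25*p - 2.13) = 9.0744*p^5 - 3.6539*p^4 - 1.1115*p^3 - 19.2157*p^2 + 11.9653*p - 1.1289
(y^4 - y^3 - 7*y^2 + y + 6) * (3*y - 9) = 3*y^5 - 12*y^4 - 12*y^3 + 66*y^2 + 9*y - 54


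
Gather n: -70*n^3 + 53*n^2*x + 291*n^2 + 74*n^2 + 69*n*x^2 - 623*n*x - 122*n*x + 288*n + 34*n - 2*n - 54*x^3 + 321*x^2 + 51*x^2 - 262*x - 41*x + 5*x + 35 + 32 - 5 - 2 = -70*n^3 + n^2*(53*x + 365) + n*(69*x^2 - 745*x + 320) - 54*x^3 + 372*x^2 - 298*x + 60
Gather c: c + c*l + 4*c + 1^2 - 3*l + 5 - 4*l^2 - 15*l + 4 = c*(l + 5) - 4*l^2 - 18*l + 10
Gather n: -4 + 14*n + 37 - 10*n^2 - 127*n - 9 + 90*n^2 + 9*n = 80*n^2 - 104*n + 24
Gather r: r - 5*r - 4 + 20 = 16 - 4*r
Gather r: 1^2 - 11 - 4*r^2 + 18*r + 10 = -4*r^2 + 18*r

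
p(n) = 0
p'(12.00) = 0.00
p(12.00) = 0.00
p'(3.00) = 0.00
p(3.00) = 0.00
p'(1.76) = 0.00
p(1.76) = 0.00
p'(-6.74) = 0.00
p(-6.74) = 0.00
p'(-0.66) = 0.00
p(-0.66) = 0.00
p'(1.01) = 0.00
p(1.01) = 0.00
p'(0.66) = 0.00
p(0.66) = 0.00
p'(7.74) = 0.00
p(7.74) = 0.00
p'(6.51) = 0.00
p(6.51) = 0.00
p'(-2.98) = 0.00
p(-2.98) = 0.00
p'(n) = 0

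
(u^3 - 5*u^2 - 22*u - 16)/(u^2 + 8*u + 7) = (u^2 - 6*u - 16)/(u + 7)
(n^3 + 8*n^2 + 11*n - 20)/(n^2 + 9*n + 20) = n - 1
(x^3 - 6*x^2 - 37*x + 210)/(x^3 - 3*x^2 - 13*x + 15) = (x^2 - x - 42)/(x^2 + 2*x - 3)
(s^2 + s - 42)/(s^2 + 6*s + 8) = (s^2 + s - 42)/(s^2 + 6*s + 8)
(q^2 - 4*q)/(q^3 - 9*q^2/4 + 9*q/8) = 8*(q - 4)/(8*q^2 - 18*q + 9)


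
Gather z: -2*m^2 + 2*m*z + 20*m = -2*m^2 + 2*m*z + 20*m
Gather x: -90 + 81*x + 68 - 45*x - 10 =36*x - 32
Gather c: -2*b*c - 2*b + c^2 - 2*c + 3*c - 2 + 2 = -2*b + c^2 + c*(1 - 2*b)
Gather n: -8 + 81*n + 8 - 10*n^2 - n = -10*n^2 + 80*n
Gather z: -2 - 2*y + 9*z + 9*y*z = -2*y + z*(9*y + 9) - 2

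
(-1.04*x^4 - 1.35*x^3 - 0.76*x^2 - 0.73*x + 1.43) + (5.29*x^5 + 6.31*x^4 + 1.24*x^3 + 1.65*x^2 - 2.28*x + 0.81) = 5.29*x^5 + 5.27*x^4 - 0.11*x^3 + 0.89*x^2 - 3.01*x + 2.24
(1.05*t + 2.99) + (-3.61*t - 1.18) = 1.81 - 2.56*t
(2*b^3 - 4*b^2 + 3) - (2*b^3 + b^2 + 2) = 1 - 5*b^2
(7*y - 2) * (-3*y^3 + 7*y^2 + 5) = -21*y^4 + 55*y^3 - 14*y^2 + 35*y - 10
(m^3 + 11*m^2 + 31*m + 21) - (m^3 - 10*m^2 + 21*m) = 21*m^2 + 10*m + 21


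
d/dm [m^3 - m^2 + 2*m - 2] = 3*m^2 - 2*m + 2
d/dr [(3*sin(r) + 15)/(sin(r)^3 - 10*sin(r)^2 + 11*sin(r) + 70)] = 3*(-2*sin(r)^3 - 5*sin(r)^2 + 100*sin(r) + 15)*cos(r)/(sin(r)^3 - 10*sin(r)^2 + 11*sin(r) + 70)^2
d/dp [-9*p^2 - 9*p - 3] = -18*p - 9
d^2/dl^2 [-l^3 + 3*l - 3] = -6*l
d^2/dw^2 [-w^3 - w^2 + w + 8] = -6*w - 2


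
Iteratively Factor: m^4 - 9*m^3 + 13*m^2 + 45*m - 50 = (m + 2)*(m^3 - 11*m^2 + 35*m - 25) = (m - 5)*(m + 2)*(m^2 - 6*m + 5) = (m - 5)^2*(m + 2)*(m - 1)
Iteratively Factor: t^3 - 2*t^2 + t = (t - 1)*(t^2 - t) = (t - 1)^2*(t)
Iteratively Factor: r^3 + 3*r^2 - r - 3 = (r + 3)*(r^2 - 1) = (r + 1)*(r + 3)*(r - 1)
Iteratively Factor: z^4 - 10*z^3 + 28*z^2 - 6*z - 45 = (z - 3)*(z^3 - 7*z^2 + 7*z + 15) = (z - 3)^2*(z^2 - 4*z - 5) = (z - 3)^2*(z + 1)*(z - 5)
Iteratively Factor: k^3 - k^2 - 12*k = (k)*(k^2 - k - 12) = k*(k + 3)*(k - 4)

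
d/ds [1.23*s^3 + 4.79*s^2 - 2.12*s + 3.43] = 3.69*s^2 + 9.58*s - 2.12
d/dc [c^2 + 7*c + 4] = 2*c + 7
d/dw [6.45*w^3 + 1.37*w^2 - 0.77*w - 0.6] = 19.35*w^2 + 2.74*w - 0.77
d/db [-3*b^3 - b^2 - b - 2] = -9*b^2 - 2*b - 1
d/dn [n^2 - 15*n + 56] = 2*n - 15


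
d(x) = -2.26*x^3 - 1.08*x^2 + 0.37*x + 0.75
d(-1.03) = 1.69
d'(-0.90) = -3.18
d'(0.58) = -3.16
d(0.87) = -1.23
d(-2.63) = 33.42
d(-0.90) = 1.19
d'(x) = -6.78*x^2 - 2.16*x + 0.37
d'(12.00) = -1001.87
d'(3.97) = -115.06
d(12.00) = -4055.61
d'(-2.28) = -29.95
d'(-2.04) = -23.44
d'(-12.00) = -950.03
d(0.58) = 0.16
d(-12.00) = 3746.07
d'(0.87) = -6.64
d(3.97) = -156.21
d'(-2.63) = -40.85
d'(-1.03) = -4.60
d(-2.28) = 21.08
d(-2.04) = 14.69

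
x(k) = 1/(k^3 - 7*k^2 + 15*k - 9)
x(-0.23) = -0.08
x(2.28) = 1.51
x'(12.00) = 0.00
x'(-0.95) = -0.03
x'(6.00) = -0.02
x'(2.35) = 4.10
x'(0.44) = -0.70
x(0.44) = -0.27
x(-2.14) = -0.01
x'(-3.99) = -0.00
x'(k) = (-3*k^2 + 14*k - 15)/(k^3 - 7*k^2 + 15*k - 9)^2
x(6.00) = 0.02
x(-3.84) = -0.00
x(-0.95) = -0.03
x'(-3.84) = -0.00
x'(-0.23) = -0.11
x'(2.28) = 3.01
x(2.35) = 1.75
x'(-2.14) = -0.01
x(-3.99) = -0.00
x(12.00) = 0.00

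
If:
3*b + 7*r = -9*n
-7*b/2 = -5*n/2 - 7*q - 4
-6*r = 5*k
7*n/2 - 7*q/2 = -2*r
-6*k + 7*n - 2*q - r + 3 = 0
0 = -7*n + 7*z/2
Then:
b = 9349/8465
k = 2016/1693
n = 3417/8465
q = -1383/8465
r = -1680/1693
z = 6834/8465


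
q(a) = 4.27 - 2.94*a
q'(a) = -2.94000000000000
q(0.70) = 2.21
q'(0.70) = -2.94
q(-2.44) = 11.44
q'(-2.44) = -2.94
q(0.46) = 2.92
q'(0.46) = -2.94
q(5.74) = -12.61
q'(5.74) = -2.94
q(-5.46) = 20.32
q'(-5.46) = -2.94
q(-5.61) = 20.76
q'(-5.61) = -2.94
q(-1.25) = 7.94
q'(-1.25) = -2.94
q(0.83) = 1.83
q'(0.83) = -2.94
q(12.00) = -31.01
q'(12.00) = -2.94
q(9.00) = -22.19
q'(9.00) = -2.94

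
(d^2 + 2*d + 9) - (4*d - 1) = d^2 - 2*d + 10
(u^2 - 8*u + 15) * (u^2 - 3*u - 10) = u^4 - 11*u^3 + 29*u^2 + 35*u - 150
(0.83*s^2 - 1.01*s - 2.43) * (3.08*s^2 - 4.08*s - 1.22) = 2.5564*s^4 - 6.4972*s^3 - 4.3762*s^2 + 11.1466*s + 2.9646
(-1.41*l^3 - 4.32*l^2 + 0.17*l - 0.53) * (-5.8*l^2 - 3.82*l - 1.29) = 8.178*l^5 + 30.4422*l^4 + 17.3353*l^3 + 7.9974*l^2 + 1.8053*l + 0.6837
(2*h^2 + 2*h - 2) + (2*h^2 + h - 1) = 4*h^2 + 3*h - 3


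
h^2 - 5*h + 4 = (h - 4)*(h - 1)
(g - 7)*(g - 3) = g^2 - 10*g + 21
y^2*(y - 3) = y^3 - 3*y^2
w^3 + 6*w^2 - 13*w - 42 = (w - 3)*(w + 2)*(w + 7)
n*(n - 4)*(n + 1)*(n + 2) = n^4 - n^3 - 10*n^2 - 8*n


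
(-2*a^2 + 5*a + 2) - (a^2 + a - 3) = -3*a^2 + 4*a + 5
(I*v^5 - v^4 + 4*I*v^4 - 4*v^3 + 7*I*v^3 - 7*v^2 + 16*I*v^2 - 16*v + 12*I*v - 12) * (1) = I*v^5 - v^4 + 4*I*v^4 - 4*v^3 + 7*I*v^3 - 7*v^2 + 16*I*v^2 - 16*v + 12*I*v - 12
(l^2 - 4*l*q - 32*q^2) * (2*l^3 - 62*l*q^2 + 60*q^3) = 2*l^5 - 8*l^4*q - 126*l^3*q^2 + 308*l^2*q^3 + 1744*l*q^4 - 1920*q^5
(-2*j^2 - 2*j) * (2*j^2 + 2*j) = -4*j^4 - 8*j^3 - 4*j^2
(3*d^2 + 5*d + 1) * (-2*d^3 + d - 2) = -6*d^5 - 10*d^4 + d^3 - d^2 - 9*d - 2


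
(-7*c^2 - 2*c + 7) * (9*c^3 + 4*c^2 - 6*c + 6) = -63*c^5 - 46*c^4 + 97*c^3 - 2*c^2 - 54*c + 42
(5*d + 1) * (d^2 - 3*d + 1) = 5*d^3 - 14*d^2 + 2*d + 1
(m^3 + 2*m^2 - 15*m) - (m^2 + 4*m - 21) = m^3 + m^2 - 19*m + 21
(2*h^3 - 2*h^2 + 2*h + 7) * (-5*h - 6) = -10*h^4 - 2*h^3 + 2*h^2 - 47*h - 42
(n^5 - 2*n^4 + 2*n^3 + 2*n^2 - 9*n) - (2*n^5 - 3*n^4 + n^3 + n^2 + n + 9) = -n^5 + n^4 + n^3 + n^2 - 10*n - 9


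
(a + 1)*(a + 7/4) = a^2 + 11*a/4 + 7/4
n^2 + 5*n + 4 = (n + 1)*(n + 4)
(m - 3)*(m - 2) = m^2 - 5*m + 6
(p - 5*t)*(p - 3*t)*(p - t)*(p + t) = p^4 - 8*p^3*t + 14*p^2*t^2 + 8*p*t^3 - 15*t^4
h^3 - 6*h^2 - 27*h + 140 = (h - 7)*(h - 4)*(h + 5)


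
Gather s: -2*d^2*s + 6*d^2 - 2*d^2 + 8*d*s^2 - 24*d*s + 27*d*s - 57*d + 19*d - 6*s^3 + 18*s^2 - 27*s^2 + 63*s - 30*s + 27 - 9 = 4*d^2 - 38*d - 6*s^3 + s^2*(8*d - 9) + s*(-2*d^2 + 3*d + 33) + 18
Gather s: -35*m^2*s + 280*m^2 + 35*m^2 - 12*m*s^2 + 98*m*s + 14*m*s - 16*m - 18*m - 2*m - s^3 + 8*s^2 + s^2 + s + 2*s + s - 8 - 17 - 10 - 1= 315*m^2 - 36*m - s^3 + s^2*(9 - 12*m) + s*(-35*m^2 + 112*m + 4) - 36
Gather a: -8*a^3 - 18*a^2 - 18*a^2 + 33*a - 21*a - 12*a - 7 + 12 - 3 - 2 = -8*a^3 - 36*a^2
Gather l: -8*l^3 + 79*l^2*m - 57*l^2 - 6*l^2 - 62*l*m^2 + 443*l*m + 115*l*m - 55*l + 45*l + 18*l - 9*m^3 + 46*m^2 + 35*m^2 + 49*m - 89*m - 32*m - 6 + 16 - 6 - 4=-8*l^3 + l^2*(79*m - 63) + l*(-62*m^2 + 558*m + 8) - 9*m^3 + 81*m^2 - 72*m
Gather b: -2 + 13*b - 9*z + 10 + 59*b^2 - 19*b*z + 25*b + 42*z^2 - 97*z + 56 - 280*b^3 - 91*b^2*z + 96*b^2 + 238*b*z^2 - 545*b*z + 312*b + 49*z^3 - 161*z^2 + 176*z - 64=-280*b^3 + b^2*(155 - 91*z) + b*(238*z^2 - 564*z + 350) + 49*z^3 - 119*z^2 + 70*z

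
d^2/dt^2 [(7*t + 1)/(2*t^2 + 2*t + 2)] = ((2*t + 1)^2*(7*t + 1) - (21*t + 8)*(t^2 + t + 1))/(t^2 + t + 1)^3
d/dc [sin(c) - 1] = cos(c)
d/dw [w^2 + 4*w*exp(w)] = 4*w*exp(w) + 2*w + 4*exp(w)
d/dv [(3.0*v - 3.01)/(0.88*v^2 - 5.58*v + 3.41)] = (-2.64*v^2 + 5.2976*v - 6.5658)/(0.7744*v^4 - 9.8208*v^3 + 37.138*v^2 - 38.0556*v + 11.6281)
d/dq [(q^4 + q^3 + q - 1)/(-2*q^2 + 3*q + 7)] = (-4*q^5 + 7*q^4 + 34*q^3 + 23*q^2 - 4*q + 10)/(4*q^4 - 12*q^3 - 19*q^2 + 42*q + 49)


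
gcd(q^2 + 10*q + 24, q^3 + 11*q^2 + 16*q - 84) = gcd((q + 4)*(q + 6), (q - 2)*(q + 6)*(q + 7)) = q + 6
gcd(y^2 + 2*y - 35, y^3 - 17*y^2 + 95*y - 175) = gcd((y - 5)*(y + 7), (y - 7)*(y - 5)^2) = y - 5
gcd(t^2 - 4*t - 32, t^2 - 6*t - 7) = 1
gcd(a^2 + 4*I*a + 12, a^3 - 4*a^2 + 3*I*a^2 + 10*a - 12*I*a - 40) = a - 2*I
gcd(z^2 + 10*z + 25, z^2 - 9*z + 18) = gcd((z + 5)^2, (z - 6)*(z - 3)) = 1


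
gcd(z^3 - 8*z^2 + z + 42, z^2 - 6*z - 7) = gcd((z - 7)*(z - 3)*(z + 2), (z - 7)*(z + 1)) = z - 7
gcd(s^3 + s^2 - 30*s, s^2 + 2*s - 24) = s + 6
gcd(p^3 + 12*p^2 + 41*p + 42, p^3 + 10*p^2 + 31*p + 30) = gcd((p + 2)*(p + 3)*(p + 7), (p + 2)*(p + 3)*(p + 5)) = p^2 + 5*p + 6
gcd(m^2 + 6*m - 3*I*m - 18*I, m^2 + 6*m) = m + 6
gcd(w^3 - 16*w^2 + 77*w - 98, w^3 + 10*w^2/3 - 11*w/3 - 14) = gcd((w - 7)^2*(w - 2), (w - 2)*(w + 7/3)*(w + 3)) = w - 2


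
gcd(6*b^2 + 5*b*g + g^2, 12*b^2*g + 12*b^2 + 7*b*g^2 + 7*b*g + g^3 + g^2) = 3*b + g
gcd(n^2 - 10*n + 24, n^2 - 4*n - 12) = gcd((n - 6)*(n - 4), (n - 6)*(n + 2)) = n - 6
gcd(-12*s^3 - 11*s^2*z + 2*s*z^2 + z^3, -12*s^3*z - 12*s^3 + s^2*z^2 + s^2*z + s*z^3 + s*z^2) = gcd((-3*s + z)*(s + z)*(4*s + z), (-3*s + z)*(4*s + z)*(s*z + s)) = -12*s^2 + s*z + z^2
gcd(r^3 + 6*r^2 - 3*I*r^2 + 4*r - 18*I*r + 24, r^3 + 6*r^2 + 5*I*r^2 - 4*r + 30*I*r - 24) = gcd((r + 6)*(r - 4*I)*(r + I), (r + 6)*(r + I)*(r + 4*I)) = r^2 + r*(6 + I) + 6*I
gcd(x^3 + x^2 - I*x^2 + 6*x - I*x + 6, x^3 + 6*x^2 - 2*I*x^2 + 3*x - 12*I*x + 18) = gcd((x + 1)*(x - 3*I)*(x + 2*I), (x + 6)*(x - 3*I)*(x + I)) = x - 3*I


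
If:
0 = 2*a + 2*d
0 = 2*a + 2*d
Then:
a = -d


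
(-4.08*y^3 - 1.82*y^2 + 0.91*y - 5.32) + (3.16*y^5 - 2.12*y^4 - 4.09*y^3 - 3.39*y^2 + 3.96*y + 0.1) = 3.16*y^5 - 2.12*y^4 - 8.17*y^3 - 5.21*y^2 + 4.87*y - 5.22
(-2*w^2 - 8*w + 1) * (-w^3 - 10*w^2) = 2*w^5 + 28*w^4 + 79*w^3 - 10*w^2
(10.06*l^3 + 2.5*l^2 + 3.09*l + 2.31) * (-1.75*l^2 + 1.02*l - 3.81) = -17.605*l^5 + 5.8862*l^4 - 41.1861*l^3 - 10.4157*l^2 - 9.4167*l - 8.8011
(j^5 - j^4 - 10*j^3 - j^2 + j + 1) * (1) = j^5 - j^4 - 10*j^3 - j^2 + j + 1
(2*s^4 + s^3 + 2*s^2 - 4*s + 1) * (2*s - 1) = 4*s^5 + 3*s^3 - 10*s^2 + 6*s - 1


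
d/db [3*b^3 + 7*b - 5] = 9*b^2 + 7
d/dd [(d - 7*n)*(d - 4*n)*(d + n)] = 3*d^2 - 20*d*n + 17*n^2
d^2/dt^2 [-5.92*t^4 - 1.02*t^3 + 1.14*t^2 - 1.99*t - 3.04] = -71.04*t^2 - 6.12*t + 2.28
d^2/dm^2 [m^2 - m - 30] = 2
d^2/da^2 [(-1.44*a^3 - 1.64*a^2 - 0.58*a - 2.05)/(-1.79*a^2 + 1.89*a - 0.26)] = (-1.4210854715202e-14*a^5 + 1.06581410364015e-14*a^4 + 23.76062*a^3 + 30.585198*a^2 - 42.647658*a + 13.529222)/(5.735339*a^6 - 18.167247*a^5 + 21.681375*a^4 - 12.028905*a^3 + 3.14925*a^2 - 0.383292*a + 0.017576)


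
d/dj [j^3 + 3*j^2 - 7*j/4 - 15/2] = 3*j^2 + 6*j - 7/4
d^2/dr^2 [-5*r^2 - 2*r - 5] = -10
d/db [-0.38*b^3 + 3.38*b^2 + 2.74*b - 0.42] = -1.14*b^2 + 6.76*b + 2.74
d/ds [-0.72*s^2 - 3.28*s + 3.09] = -1.44*s - 3.28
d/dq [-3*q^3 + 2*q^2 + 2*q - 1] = -9*q^2 + 4*q + 2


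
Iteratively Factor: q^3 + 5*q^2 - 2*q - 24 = (q + 4)*(q^2 + q - 6) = (q + 3)*(q + 4)*(q - 2)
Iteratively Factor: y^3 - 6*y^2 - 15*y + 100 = (y - 5)*(y^2 - y - 20) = (y - 5)^2*(y + 4)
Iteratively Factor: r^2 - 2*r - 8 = (r + 2)*(r - 4)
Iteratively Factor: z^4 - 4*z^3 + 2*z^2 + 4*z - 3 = (z + 1)*(z^3 - 5*z^2 + 7*z - 3) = (z - 3)*(z + 1)*(z^2 - 2*z + 1) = (z - 3)*(z - 1)*(z + 1)*(z - 1)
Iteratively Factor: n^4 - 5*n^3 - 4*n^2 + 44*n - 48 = (n + 3)*(n^3 - 8*n^2 + 20*n - 16) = (n - 2)*(n + 3)*(n^2 - 6*n + 8) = (n - 2)^2*(n + 3)*(n - 4)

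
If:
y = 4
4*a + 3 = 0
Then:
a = -3/4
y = 4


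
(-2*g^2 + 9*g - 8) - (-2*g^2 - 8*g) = 17*g - 8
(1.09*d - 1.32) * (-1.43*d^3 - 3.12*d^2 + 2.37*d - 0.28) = -1.5587*d^4 - 1.5132*d^3 + 6.7017*d^2 - 3.4336*d + 0.3696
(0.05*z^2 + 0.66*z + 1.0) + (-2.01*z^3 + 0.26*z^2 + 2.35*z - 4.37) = -2.01*z^3 + 0.31*z^2 + 3.01*z - 3.37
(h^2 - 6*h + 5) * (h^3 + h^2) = h^5 - 5*h^4 - h^3 + 5*h^2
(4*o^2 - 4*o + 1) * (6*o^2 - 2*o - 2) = 24*o^4 - 32*o^3 + 6*o^2 + 6*o - 2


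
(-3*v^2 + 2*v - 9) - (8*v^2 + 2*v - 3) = -11*v^2 - 6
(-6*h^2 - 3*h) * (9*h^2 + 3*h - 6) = -54*h^4 - 45*h^3 + 27*h^2 + 18*h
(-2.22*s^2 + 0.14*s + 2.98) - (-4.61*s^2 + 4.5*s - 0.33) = 2.39*s^2 - 4.36*s + 3.31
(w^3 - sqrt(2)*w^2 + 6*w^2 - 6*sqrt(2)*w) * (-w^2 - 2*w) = -w^5 - 8*w^4 + sqrt(2)*w^4 - 12*w^3 + 8*sqrt(2)*w^3 + 12*sqrt(2)*w^2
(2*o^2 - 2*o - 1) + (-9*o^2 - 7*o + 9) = -7*o^2 - 9*o + 8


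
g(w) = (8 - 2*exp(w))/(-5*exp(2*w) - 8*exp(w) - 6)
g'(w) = (8 - 2*exp(w))*(10*exp(2*w) + 8*exp(w))/(-5*exp(2*w) - 8*exp(w) - 6)^2 - 2*exp(w)/(-5*exp(2*w) - 8*exp(w) - 6) = (-10*exp(2*w) + 80*exp(w) + 76)*exp(w)/(25*exp(4*w) + 80*exp(3*w) + 124*exp(2*w) + 96*exp(w) + 36)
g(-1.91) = -1.06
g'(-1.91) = 0.24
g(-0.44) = -0.51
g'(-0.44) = 0.45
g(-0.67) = -0.61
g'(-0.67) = 0.45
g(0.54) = -0.13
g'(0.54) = 0.27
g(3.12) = 0.01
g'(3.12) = -0.01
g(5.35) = 0.00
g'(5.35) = -0.00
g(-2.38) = -1.15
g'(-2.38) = 0.17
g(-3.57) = -1.28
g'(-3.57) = 0.06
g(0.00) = -0.32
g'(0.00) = 0.40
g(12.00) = 0.00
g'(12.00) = 0.00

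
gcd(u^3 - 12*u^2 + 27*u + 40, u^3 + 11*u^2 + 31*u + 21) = u + 1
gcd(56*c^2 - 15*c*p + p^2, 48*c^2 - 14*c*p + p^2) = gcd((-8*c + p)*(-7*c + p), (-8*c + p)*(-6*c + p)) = -8*c + p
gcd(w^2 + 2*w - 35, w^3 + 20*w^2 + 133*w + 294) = w + 7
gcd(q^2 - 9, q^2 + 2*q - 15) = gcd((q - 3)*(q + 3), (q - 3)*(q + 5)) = q - 3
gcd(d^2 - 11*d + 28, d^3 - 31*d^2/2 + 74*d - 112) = d - 4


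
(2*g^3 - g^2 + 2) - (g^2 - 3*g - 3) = 2*g^3 - 2*g^2 + 3*g + 5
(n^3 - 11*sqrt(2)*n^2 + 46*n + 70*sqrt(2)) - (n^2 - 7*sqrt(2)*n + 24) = n^3 - 11*sqrt(2)*n^2 - n^2 + 7*sqrt(2)*n + 46*n - 24 + 70*sqrt(2)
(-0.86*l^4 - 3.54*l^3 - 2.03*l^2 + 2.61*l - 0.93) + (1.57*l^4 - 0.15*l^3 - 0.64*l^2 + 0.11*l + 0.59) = 0.71*l^4 - 3.69*l^3 - 2.67*l^2 + 2.72*l - 0.34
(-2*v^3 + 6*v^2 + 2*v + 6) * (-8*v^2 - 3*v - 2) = 16*v^5 - 42*v^4 - 30*v^3 - 66*v^2 - 22*v - 12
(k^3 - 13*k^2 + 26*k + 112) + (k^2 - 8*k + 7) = k^3 - 12*k^2 + 18*k + 119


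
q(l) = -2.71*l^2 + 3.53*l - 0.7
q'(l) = 3.53 - 5.42*l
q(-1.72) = -14.79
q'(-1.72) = 12.85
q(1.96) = -4.19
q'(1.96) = -7.09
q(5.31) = -58.37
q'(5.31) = -25.25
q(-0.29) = -1.95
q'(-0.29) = 5.10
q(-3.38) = -43.59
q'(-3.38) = 21.85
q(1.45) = -1.28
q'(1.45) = -4.33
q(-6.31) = -130.88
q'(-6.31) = 37.73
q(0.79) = 0.40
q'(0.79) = -0.75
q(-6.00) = -119.44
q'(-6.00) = 36.05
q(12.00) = -348.58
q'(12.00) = -61.51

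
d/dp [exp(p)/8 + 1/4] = exp(p)/8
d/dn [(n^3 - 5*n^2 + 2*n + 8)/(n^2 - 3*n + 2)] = (n^2 - 2*n + 7)/(n^2 - 2*n + 1)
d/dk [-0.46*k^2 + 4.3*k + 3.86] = 4.3 - 0.92*k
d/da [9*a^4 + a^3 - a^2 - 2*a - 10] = 36*a^3 + 3*a^2 - 2*a - 2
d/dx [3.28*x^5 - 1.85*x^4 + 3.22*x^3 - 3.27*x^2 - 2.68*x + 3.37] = 16.4*x^4 - 7.4*x^3 + 9.66*x^2 - 6.54*x - 2.68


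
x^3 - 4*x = x*(x - 2)*(x + 2)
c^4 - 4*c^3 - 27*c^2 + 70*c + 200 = (c - 5)^2*(c + 2)*(c + 4)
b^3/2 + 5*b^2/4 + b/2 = b*(b/2 + 1)*(b + 1/2)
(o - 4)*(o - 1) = o^2 - 5*o + 4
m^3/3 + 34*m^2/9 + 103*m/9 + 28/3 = (m/3 + 1)*(m + 4/3)*(m + 7)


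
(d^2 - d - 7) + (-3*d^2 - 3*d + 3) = -2*d^2 - 4*d - 4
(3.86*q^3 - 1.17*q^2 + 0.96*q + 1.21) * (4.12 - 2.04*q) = -7.8744*q^4 + 18.29*q^3 - 6.7788*q^2 + 1.4868*q + 4.9852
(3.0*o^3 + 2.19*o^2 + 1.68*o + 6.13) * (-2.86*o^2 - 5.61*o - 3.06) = -8.58*o^5 - 23.0934*o^4 - 26.2707*o^3 - 33.658*o^2 - 39.5301*o - 18.7578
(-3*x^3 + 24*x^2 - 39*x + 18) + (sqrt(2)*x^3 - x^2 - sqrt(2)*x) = -3*x^3 + sqrt(2)*x^3 + 23*x^2 - 39*x - sqrt(2)*x + 18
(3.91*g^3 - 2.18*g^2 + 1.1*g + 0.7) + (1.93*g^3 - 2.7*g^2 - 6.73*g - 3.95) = 5.84*g^3 - 4.88*g^2 - 5.63*g - 3.25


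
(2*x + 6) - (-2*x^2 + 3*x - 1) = 2*x^2 - x + 7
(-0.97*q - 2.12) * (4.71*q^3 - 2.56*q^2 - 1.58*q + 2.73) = -4.5687*q^4 - 7.502*q^3 + 6.9598*q^2 + 0.7015*q - 5.7876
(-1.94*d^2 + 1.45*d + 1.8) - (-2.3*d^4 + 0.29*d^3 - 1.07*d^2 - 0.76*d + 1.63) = 2.3*d^4 - 0.29*d^3 - 0.87*d^2 + 2.21*d + 0.17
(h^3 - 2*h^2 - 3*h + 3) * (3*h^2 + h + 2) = 3*h^5 - 5*h^4 - 9*h^3 + 2*h^2 - 3*h + 6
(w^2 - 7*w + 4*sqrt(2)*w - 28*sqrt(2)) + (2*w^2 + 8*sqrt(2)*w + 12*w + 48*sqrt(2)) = 3*w^2 + 5*w + 12*sqrt(2)*w + 20*sqrt(2)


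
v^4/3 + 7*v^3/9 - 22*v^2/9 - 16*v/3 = v*(v/3 + 1)*(v - 8/3)*(v + 2)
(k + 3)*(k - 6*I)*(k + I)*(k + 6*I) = k^4 + 3*k^3 + I*k^3 + 36*k^2 + 3*I*k^2 + 108*k + 36*I*k + 108*I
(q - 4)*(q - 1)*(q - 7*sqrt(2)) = q^3 - 7*sqrt(2)*q^2 - 5*q^2 + 4*q + 35*sqrt(2)*q - 28*sqrt(2)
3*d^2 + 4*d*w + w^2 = (d + w)*(3*d + w)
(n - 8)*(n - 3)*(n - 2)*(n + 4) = n^4 - 9*n^3 - 6*n^2 + 136*n - 192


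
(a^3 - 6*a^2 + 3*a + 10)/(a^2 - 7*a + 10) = a + 1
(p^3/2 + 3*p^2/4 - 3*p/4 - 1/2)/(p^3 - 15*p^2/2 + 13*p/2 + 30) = (2*p^3 + 3*p^2 - 3*p - 2)/(2*(2*p^3 - 15*p^2 + 13*p + 60))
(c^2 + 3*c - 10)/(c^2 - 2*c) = (c + 5)/c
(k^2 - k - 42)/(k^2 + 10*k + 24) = (k - 7)/(k + 4)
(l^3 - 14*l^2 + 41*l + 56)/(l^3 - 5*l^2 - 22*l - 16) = (l - 7)/(l + 2)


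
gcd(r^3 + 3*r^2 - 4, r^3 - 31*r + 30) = r - 1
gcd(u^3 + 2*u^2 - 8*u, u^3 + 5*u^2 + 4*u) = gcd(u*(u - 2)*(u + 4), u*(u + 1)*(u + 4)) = u^2 + 4*u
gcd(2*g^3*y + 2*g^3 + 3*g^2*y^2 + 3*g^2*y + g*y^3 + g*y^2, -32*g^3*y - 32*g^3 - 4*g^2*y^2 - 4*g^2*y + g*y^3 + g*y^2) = g*y + g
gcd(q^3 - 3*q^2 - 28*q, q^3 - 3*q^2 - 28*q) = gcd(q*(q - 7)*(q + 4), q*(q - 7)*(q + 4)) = q^3 - 3*q^2 - 28*q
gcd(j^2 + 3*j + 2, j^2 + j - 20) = 1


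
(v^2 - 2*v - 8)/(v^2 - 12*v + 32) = (v + 2)/(v - 8)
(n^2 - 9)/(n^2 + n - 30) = (n^2 - 9)/(n^2 + n - 30)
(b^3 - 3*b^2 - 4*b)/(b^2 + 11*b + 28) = b*(b^2 - 3*b - 4)/(b^2 + 11*b + 28)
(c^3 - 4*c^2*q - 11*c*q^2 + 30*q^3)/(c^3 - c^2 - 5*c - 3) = (-c^3 + 4*c^2*q + 11*c*q^2 - 30*q^3)/(-c^3 + c^2 + 5*c + 3)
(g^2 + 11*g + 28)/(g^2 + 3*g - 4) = (g + 7)/(g - 1)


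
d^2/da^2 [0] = 0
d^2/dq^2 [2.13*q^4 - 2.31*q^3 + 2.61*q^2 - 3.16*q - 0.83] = 25.56*q^2 - 13.86*q + 5.22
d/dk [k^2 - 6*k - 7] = 2*k - 6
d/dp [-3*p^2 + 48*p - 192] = 48 - 6*p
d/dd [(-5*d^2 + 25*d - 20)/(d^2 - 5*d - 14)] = 90*(2*d - 5)/(-d^2 + 5*d + 14)^2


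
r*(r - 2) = r^2 - 2*r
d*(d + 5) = d^2 + 5*d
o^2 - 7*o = o*(o - 7)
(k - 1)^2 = k^2 - 2*k + 1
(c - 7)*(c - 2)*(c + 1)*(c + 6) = c^4 - 2*c^3 - 43*c^2 + 44*c + 84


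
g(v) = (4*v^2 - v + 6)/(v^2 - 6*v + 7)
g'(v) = (6 - 2*v)*(4*v^2 - v + 6)/(v^2 - 6*v + 7)^2 + (8*v - 1)/(v^2 - 6*v + 7) = (-23*v^2 + 44*v + 29)/(v^4 - 12*v^3 + 50*v^2 - 84*v + 49)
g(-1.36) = 0.87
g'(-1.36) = -0.25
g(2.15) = -17.49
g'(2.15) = 10.59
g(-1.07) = 0.80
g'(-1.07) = -0.21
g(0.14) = 0.96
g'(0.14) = 0.91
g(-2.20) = 1.10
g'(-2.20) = -0.29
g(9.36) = 9.03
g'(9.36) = -1.06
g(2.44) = -16.23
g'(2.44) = -0.20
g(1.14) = 6.89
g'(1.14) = 23.13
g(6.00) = 20.57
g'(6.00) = -10.92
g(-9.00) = 2.39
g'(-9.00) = -0.11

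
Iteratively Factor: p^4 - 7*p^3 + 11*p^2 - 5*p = (p)*(p^3 - 7*p^2 + 11*p - 5) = p*(p - 1)*(p^2 - 6*p + 5) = p*(p - 5)*(p - 1)*(p - 1)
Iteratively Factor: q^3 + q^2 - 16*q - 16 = (q + 1)*(q^2 - 16) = (q + 1)*(q + 4)*(q - 4)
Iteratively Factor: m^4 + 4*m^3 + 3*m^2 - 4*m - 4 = (m - 1)*(m^3 + 5*m^2 + 8*m + 4) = (m - 1)*(m + 2)*(m^2 + 3*m + 2) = (m - 1)*(m + 2)^2*(m + 1)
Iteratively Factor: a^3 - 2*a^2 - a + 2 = (a + 1)*(a^2 - 3*a + 2) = (a - 2)*(a + 1)*(a - 1)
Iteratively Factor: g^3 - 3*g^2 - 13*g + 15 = (g - 1)*(g^2 - 2*g - 15) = (g - 1)*(g + 3)*(g - 5)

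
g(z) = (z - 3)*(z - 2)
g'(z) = 2*z - 5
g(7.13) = 21.19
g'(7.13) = 9.26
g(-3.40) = 34.56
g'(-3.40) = -11.80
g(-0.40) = 8.16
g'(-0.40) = -5.80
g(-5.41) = 62.32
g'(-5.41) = -15.82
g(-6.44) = 79.67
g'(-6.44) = -17.88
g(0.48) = 3.83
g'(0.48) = -4.04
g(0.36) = 4.33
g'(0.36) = -4.28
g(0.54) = 3.59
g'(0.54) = -3.92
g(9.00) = 42.00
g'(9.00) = 13.00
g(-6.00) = 72.00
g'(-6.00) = -17.00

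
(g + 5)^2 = g^2 + 10*g + 25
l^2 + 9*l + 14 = (l + 2)*(l + 7)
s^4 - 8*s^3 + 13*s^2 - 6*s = s*(s - 6)*(s - 1)^2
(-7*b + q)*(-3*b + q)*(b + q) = 21*b^3 + 11*b^2*q - 9*b*q^2 + q^3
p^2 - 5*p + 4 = (p - 4)*(p - 1)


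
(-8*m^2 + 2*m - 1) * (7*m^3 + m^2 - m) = -56*m^5 + 6*m^4 + 3*m^3 - 3*m^2 + m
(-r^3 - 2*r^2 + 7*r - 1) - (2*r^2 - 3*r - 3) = -r^3 - 4*r^2 + 10*r + 2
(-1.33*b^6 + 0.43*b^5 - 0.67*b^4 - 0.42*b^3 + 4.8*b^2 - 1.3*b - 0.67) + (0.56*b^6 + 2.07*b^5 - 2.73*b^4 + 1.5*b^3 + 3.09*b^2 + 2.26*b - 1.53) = -0.77*b^6 + 2.5*b^5 - 3.4*b^4 + 1.08*b^3 + 7.89*b^2 + 0.96*b - 2.2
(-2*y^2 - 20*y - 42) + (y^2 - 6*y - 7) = -y^2 - 26*y - 49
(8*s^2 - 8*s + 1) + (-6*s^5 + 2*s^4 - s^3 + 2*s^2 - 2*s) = -6*s^5 + 2*s^4 - s^3 + 10*s^2 - 10*s + 1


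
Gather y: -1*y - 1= -y - 1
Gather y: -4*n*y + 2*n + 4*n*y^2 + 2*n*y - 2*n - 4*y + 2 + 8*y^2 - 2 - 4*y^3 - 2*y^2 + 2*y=-4*y^3 + y^2*(4*n + 6) + y*(-2*n - 2)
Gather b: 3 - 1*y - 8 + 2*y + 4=y - 1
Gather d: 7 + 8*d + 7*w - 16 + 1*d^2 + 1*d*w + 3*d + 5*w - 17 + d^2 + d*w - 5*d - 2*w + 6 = 2*d^2 + d*(2*w + 6) + 10*w - 20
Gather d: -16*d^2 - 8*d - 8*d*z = -16*d^2 + d*(-8*z - 8)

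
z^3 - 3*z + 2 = (z - 1)^2*(z + 2)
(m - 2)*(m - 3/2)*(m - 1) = m^3 - 9*m^2/2 + 13*m/2 - 3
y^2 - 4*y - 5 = (y - 5)*(y + 1)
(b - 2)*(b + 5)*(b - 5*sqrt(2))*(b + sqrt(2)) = b^4 - 4*sqrt(2)*b^3 + 3*b^3 - 20*b^2 - 12*sqrt(2)*b^2 - 30*b + 40*sqrt(2)*b + 100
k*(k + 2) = k^2 + 2*k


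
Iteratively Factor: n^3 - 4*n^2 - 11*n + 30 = (n + 3)*(n^2 - 7*n + 10) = (n - 2)*(n + 3)*(n - 5)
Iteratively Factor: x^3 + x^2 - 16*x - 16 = (x + 4)*(x^2 - 3*x - 4) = (x + 1)*(x + 4)*(x - 4)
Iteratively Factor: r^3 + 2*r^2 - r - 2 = (r + 2)*(r^2 - 1) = (r - 1)*(r + 2)*(r + 1)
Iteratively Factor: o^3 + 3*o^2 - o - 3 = (o + 1)*(o^2 + 2*o - 3) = (o - 1)*(o + 1)*(o + 3)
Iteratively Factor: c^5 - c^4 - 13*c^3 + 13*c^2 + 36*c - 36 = (c + 2)*(c^4 - 3*c^3 - 7*c^2 + 27*c - 18) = (c - 2)*(c + 2)*(c^3 - c^2 - 9*c + 9) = (c - 2)*(c + 2)*(c + 3)*(c^2 - 4*c + 3) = (c - 3)*(c - 2)*(c + 2)*(c + 3)*(c - 1)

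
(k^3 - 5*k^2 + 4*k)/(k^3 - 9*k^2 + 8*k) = (k - 4)/(k - 8)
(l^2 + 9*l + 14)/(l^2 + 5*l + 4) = (l^2 + 9*l + 14)/(l^2 + 5*l + 4)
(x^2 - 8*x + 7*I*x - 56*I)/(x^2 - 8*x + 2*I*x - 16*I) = (x + 7*I)/(x + 2*I)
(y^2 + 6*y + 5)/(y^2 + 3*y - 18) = (y^2 + 6*y + 5)/(y^2 + 3*y - 18)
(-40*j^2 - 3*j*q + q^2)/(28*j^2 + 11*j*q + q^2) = (-40*j^2 - 3*j*q + q^2)/(28*j^2 + 11*j*q + q^2)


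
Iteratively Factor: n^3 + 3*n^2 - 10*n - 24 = (n - 3)*(n^2 + 6*n + 8) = (n - 3)*(n + 4)*(n + 2)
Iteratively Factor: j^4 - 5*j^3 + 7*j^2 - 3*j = (j - 3)*(j^3 - 2*j^2 + j) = j*(j - 3)*(j^2 - 2*j + 1) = j*(j - 3)*(j - 1)*(j - 1)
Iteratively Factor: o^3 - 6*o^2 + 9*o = (o - 3)*(o^2 - 3*o) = o*(o - 3)*(o - 3)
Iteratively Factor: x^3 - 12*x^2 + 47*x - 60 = (x - 3)*(x^2 - 9*x + 20) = (x - 4)*(x - 3)*(x - 5)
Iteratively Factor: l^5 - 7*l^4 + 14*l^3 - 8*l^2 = (l)*(l^4 - 7*l^3 + 14*l^2 - 8*l) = l*(l - 1)*(l^3 - 6*l^2 + 8*l) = l^2*(l - 1)*(l^2 - 6*l + 8) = l^2*(l - 2)*(l - 1)*(l - 4)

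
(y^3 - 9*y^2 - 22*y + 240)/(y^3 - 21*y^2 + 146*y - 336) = (y + 5)/(y - 7)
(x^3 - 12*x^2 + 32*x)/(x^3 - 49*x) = (x^2 - 12*x + 32)/(x^2 - 49)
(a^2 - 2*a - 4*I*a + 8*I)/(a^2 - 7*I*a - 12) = (a - 2)/(a - 3*I)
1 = 1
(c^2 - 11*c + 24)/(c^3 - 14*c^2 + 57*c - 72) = 1/(c - 3)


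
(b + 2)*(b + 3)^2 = b^3 + 8*b^2 + 21*b + 18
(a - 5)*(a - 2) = a^2 - 7*a + 10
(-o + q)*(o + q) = -o^2 + q^2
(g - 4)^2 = g^2 - 8*g + 16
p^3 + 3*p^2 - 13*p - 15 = (p - 3)*(p + 1)*(p + 5)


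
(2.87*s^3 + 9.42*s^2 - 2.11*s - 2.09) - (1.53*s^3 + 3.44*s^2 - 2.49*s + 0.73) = 1.34*s^3 + 5.98*s^2 + 0.38*s - 2.82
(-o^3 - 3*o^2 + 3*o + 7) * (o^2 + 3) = -o^5 - 3*o^4 - 2*o^2 + 9*o + 21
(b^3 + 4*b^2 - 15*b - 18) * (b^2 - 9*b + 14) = b^5 - 5*b^4 - 37*b^3 + 173*b^2 - 48*b - 252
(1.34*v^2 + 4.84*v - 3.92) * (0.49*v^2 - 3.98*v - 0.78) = 0.6566*v^4 - 2.9616*v^3 - 22.2292*v^2 + 11.8264*v + 3.0576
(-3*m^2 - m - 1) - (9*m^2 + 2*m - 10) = -12*m^2 - 3*m + 9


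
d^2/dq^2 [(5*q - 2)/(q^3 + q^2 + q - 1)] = 2*(15*q^5 + 3*q^4 - 16*q^3 + 18*q^2 + 3*q + 1)/(q^9 + 3*q^8 + 6*q^7 + 4*q^6 - 6*q^4 - 2*q^3 + 3*q - 1)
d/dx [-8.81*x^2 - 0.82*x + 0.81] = -17.62*x - 0.82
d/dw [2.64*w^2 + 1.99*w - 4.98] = 5.28*w + 1.99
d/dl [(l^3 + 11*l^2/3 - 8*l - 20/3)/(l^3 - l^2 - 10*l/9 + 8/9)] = 6*(-63*l^4 + 186*l^3 + 143*l^2 - 92*l - 196)/(81*l^6 - 162*l^5 - 99*l^4 + 324*l^3 - 44*l^2 - 160*l + 64)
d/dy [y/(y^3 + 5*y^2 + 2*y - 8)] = (y^3 + 5*y^2 - y*(3*y^2 + 10*y + 2) + 2*y - 8)/(y^3 + 5*y^2 + 2*y - 8)^2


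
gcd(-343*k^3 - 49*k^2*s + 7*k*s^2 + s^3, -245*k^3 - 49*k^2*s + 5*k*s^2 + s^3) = -49*k^2 + s^2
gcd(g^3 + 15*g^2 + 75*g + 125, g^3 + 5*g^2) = g + 5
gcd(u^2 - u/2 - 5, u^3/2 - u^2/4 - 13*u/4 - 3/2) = u + 2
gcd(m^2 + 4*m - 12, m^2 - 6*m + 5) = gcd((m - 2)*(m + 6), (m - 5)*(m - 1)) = 1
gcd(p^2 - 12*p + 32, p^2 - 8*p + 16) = p - 4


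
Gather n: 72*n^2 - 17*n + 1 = 72*n^2 - 17*n + 1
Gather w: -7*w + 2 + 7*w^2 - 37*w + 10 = 7*w^2 - 44*w + 12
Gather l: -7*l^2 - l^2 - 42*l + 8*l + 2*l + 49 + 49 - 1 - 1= -8*l^2 - 32*l + 96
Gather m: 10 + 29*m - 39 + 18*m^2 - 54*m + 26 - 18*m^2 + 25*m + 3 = 0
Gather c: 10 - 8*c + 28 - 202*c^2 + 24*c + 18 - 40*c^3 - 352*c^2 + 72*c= -40*c^3 - 554*c^2 + 88*c + 56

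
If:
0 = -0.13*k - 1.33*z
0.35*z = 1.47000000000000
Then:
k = -42.97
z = 4.20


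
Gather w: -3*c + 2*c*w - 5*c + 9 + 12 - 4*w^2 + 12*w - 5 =-8*c - 4*w^2 + w*(2*c + 12) + 16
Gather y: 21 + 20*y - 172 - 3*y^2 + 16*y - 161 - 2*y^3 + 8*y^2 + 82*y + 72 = -2*y^3 + 5*y^2 + 118*y - 240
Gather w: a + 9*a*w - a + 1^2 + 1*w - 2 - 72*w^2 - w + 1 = 9*a*w - 72*w^2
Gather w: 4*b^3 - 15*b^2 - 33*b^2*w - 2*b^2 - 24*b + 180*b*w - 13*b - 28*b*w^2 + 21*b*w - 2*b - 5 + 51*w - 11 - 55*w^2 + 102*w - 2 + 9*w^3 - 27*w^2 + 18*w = 4*b^3 - 17*b^2 - 39*b + 9*w^3 + w^2*(-28*b - 82) + w*(-33*b^2 + 201*b + 171) - 18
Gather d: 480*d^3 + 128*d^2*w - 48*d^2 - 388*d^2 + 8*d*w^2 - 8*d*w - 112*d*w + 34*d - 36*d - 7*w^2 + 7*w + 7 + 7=480*d^3 + d^2*(128*w - 436) + d*(8*w^2 - 120*w - 2) - 7*w^2 + 7*w + 14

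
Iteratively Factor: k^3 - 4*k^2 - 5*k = (k - 5)*(k^2 + k) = k*(k - 5)*(k + 1)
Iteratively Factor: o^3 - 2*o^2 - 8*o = (o)*(o^2 - 2*o - 8) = o*(o - 4)*(o + 2)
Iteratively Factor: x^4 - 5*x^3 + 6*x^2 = (x)*(x^3 - 5*x^2 + 6*x) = x*(x - 3)*(x^2 - 2*x) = x*(x - 3)*(x - 2)*(x)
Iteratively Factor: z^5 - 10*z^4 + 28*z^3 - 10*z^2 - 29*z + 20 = (z - 1)*(z^4 - 9*z^3 + 19*z^2 + 9*z - 20) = (z - 5)*(z - 1)*(z^3 - 4*z^2 - z + 4) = (z - 5)*(z - 1)*(z + 1)*(z^2 - 5*z + 4) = (z - 5)*(z - 4)*(z - 1)*(z + 1)*(z - 1)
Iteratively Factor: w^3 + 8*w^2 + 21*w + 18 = (w + 3)*(w^2 + 5*w + 6) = (w + 3)^2*(w + 2)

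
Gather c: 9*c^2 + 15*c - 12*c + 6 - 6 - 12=9*c^2 + 3*c - 12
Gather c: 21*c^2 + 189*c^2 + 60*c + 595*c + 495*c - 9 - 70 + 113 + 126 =210*c^2 + 1150*c + 160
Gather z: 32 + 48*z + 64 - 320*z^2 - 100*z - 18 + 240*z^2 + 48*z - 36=-80*z^2 - 4*z + 42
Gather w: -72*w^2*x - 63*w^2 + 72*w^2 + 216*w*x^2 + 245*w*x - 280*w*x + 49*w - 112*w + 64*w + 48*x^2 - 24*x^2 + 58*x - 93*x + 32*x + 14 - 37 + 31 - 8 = w^2*(9 - 72*x) + w*(216*x^2 - 35*x + 1) + 24*x^2 - 3*x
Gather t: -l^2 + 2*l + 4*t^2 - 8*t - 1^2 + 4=-l^2 + 2*l + 4*t^2 - 8*t + 3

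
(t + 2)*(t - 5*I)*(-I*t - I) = -I*t^3 - 5*t^2 - 3*I*t^2 - 15*t - 2*I*t - 10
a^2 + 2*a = a*(a + 2)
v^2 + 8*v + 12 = (v + 2)*(v + 6)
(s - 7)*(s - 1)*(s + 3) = s^3 - 5*s^2 - 17*s + 21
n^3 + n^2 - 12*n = n*(n - 3)*(n + 4)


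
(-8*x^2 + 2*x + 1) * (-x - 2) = 8*x^3 + 14*x^2 - 5*x - 2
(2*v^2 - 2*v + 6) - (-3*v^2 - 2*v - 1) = 5*v^2 + 7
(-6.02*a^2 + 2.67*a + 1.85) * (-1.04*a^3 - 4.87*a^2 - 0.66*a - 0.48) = 6.2608*a^5 + 26.5406*a^4 - 10.9537*a^3 - 7.8821*a^2 - 2.5026*a - 0.888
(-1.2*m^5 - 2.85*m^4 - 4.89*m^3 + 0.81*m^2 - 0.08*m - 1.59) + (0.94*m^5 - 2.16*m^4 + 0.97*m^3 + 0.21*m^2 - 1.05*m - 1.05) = -0.26*m^5 - 5.01*m^4 - 3.92*m^3 + 1.02*m^2 - 1.13*m - 2.64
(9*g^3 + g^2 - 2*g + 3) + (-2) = 9*g^3 + g^2 - 2*g + 1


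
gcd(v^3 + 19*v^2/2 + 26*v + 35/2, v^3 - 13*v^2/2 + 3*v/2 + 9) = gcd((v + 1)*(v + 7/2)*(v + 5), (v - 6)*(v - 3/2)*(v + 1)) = v + 1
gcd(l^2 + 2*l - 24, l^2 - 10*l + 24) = l - 4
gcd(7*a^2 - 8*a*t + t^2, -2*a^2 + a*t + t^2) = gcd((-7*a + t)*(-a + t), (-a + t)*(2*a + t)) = -a + t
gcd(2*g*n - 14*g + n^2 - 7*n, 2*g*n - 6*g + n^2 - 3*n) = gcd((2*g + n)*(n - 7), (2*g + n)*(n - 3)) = 2*g + n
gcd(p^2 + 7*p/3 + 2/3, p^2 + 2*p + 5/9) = p + 1/3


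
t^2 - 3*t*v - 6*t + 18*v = (t - 6)*(t - 3*v)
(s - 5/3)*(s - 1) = s^2 - 8*s/3 + 5/3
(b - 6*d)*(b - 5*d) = b^2 - 11*b*d + 30*d^2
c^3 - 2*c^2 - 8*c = c*(c - 4)*(c + 2)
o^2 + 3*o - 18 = (o - 3)*(o + 6)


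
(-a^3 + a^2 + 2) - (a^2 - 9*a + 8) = -a^3 + 9*a - 6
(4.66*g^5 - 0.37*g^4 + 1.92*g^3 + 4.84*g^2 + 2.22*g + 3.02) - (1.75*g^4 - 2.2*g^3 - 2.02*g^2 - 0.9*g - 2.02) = 4.66*g^5 - 2.12*g^4 + 4.12*g^3 + 6.86*g^2 + 3.12*g + 5.04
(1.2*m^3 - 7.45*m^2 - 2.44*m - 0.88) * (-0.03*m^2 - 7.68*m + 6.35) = -0.036*m^5 - 8.9925*m^4 + 64.9092*m^3 - 28.5419*m^2 - 8.7356*m - 5.588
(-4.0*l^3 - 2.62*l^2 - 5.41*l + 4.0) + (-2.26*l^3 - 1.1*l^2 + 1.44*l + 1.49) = -6.26*l^3 - 3.72*l^2 - 3.97*l + 5.49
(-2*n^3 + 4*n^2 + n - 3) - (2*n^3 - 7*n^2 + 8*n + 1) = -4*n^3 + 11*n^2 - 7*n - 4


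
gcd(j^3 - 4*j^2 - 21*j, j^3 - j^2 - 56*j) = j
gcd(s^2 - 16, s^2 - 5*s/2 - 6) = s - 4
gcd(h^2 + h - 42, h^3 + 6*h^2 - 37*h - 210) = h^2 + h - 42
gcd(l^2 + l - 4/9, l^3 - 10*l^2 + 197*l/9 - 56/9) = l - 1/3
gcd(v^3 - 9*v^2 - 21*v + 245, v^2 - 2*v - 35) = v^2 - 2*v - 35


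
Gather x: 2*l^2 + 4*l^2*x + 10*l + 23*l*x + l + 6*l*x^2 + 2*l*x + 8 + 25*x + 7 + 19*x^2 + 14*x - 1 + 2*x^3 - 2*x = 2*l^2 + 11*l + 2*x^3 + x^2*(6*l + 19) + x*(4*l^2 + 25*l + 37) + 14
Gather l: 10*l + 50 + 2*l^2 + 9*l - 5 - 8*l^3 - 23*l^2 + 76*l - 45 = -8*l^3 - 21*l^2 + 95*l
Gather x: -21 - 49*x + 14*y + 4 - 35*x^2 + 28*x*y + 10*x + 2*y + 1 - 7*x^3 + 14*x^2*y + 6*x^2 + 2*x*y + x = -7*x^3 + x^2*(14*y - 29) + x*(30*y - 38) + 16*y - 16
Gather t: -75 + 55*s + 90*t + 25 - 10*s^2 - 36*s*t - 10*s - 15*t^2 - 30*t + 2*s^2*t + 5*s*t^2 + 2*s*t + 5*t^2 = -10*s^2 + 45*s + t^2*(5*s - 10) + t*(2*s^2 - 34*s + 60) - 50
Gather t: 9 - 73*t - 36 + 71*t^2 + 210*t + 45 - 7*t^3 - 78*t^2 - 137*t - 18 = -7*t^3 - 7*t^2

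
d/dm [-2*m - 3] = -2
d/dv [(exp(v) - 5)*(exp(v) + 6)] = (2*exp(v) + 1)*exp(v)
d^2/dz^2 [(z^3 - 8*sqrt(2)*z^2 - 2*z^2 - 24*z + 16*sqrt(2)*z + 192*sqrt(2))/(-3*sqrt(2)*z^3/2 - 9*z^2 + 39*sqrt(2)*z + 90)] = 4*(2*z^6 + 11*sqrt(2)*z^6 - 48*sqrt(2)*z^5 - 6*z^5 - 492*sqrt(2)*z^4 - 132*z^4 - 4408*z^3 - 128*sqrt(2)*z^3 - 4680*z^2 + 10908*sqrt(2)*z^2 - 8640*sqrt(2)*z + 62856*z - 168672*sqrt(2) + 28560)/(3*(sqrt(2)*z^9 + 18*z^8 - 24*sqrt(2)*z^7 - 1008*z^6 - 456*sqrt(2)*z^5 + 18288*z^4 + 15904*sqrt(2)*z^3 - 89280*z^2 - 140400*sqrt(2)*z - 108000))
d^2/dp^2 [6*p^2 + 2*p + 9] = 12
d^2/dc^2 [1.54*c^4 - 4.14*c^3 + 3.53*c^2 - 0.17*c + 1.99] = 18.48*c^2 - 24.84*c + 7.06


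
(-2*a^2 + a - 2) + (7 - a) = 5 - 2*a^2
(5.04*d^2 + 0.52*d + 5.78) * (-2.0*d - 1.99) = -10.08*d^3 - 11.0696*d^2 - 12.5948*d - 11.5022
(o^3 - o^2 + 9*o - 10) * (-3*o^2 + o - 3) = -3*o^5 + 4*o^4 - 31*o^3 + 42*o^2 - 37*o + 30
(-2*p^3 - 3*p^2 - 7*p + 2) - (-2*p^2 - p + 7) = -2*p^3 - p^2 - 6*p - 5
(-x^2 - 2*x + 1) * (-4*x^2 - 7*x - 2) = 4*x^4 + 15*x^3 + 12*x^2 - 3*x - 2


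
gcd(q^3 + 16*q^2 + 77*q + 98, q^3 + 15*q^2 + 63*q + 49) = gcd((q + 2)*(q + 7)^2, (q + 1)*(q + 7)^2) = q^2 + 14*q + 49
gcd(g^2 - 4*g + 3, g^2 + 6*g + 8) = 1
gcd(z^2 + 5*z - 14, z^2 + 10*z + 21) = z + 7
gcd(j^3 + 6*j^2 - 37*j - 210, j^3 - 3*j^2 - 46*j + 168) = j^2 + j - 42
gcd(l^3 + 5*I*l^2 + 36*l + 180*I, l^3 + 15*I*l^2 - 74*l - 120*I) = l^2 + 11*I*l - 30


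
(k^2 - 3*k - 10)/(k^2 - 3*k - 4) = (-k^2 + 3*k + 10)/(-k^2 + 3*k + 4)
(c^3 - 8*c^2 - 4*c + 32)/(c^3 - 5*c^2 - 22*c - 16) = (c - 2)/(c + 1)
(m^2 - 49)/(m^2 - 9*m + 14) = (m + 7)/(m - 2)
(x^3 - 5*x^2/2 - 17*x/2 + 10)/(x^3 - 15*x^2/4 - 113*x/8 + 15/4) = 4*(x^2 - 5*x + 4)/(4*x^2 - 25*x + 6)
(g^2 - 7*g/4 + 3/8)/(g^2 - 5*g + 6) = (8*g^2 - 14*g + 3)/(8*(g^2 - 5*g + 6))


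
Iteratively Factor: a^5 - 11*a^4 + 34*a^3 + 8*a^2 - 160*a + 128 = (a - 4)*(a^4 - 7*a^3 + 6*a^2 + 32*a - 32) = (a - 4)*(a - 1)*(a^3 - 6*a^2 + 32) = (a - 4)^2*(a - 1)*(a^2 - 2*a - 8) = (a - 4)^2*(a - 1)*(a + 2)*(a - 4)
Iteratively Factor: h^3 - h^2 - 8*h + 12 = (h + 3)*(h^2 - 4*h + 4) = (h - 2)*(h + 3)*(h - 2)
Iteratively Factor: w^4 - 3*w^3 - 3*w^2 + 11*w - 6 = (w + 2)*(w^3 - 5*w^2 + 7*w - 3) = (w - 1)*(w + 2)*(w^2 - 4*w + 3) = (w - 1)^2*(w + 2)*(w - 3)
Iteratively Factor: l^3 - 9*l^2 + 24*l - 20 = (l - 5)*(l^2 - 4*l + 4) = (l - 5)*(l - 2)*(l - 2)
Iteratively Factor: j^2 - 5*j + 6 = (j - 2)*(j - 3)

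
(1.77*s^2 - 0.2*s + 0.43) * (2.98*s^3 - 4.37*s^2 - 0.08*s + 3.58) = 5.2746*s^5 - 8.3309*s^4 + 2.0138*s^3 + 4.4735*s^2 - 0.7504*s + 1.5394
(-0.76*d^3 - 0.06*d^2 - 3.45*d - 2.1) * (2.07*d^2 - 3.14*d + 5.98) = -1.5732*d^5 + 2.2622*d^4 - 11.4979*d^3 + 6.1272*d^2 - 14.037*d - 12.558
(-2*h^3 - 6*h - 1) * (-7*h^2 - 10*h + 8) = 14*h^5 + 20*h^4 + 26*h^3 + 67*h^2 - 38*h - 8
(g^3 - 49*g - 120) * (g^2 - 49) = g^5 - 98*g^3 - 120*g^2 + 2401*g + 5880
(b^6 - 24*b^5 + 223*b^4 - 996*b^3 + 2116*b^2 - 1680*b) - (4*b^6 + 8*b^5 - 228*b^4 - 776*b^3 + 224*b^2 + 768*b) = -3*b^6 - 32*b^5 + 451*b^4 - 220*b^3 + 1892*b^2 - 2448*b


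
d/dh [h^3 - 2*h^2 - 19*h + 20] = 3*h^2 - 4*h - 19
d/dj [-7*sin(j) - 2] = -7*cos(j)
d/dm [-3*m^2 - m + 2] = -6*m - 1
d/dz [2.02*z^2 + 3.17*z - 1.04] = 4.04*z + 3.17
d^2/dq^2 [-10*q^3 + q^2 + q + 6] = 2 - 60*q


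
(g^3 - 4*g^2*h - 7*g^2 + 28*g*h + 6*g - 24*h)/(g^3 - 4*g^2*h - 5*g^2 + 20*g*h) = (g^2 - 7*g + 6)/(g*(g - 5))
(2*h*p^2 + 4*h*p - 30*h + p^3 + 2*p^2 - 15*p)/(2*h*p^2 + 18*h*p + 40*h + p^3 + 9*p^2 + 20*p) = (p - 3)/(p + 4)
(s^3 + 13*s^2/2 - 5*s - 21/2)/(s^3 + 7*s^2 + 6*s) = (2*s^2 + 11*s - 21)/(2*s*(s + 6))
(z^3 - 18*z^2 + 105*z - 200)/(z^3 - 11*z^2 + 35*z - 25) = (z - 8)/(z - 1)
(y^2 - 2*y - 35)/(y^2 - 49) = (y + 5)/(y + 7)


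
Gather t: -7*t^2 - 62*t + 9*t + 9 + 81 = -7*t^2 - 53*t + 90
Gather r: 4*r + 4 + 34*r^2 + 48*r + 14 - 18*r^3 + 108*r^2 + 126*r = -18*r^3 + 142*r^2 + 178*r + 18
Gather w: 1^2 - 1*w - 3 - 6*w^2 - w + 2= -6*w^2 - 2*w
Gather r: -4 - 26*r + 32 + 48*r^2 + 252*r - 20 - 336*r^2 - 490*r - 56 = -288*r^2 - 264*r - 48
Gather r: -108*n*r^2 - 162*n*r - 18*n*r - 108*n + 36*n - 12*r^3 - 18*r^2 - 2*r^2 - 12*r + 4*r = -72*n - 12*r^3 + r^2*(-108*n - 20) + r*(-180*n - 8)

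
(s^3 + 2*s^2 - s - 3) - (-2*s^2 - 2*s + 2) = s^3 + 4*s^2 + s - 5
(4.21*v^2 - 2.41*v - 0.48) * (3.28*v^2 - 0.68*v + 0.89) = 13.8088*v^4 - 10.7676*v^3 + 3.8113*v^2 - 1.8185*v - 0.4272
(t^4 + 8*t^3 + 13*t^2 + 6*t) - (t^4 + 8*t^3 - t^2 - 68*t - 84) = 14*t^2 + 74*t + 84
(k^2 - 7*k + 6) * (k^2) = k^4 - 7*k^3 + 6*k^2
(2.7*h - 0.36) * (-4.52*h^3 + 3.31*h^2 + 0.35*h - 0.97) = -12.204*h^4 + 10.5642*h^3 - 0.2466*h^2 - 2.745*h + 0.3492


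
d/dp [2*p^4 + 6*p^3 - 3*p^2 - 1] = 2*p*(4*p^2 + 9*p - 3)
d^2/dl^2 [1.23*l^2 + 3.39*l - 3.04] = 2.46000000000000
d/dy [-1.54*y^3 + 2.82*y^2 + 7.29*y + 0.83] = -4.62*y^2 + 5.64*y + 7.29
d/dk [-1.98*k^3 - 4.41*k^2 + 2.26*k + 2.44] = -5.94*k^2 - 8.82*k + 2.26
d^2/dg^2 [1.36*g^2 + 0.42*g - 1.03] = 2.72000000000000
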